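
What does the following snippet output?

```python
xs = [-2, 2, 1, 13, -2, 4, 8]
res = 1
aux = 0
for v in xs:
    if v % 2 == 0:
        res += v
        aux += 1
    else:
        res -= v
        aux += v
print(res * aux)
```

-57

v=-2: even, res = 1+(-2) = -1; aux=1
v=2: even, res = (-1)+2 = 1; aux=2
v=1: not even, res = 1-1 = 0; aux=3
v=13: not even, res = 0-13 = -13; aux=16
v=-2: even, res = (-13)+(-2) = -15; aux=17
v=4: even, res = (-15)+4 = -11; aux=18
v=8: even, res = (-11)+8 = -3; aux=19
res*aux = (-3)*19 = -57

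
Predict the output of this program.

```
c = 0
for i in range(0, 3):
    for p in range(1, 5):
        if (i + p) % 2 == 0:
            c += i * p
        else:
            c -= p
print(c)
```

2

i=0,p=1: odd sum, c = 0-1 = -1
i=0,p=2: even sum, c = (-1)+0 = -1
i=0,p=3: odd sum, c = (-1)-3 = -4
i=0,p=4: even sum, c = (-4)+0 = -4
i=1,p=1: even sum, c = (-4)+1 = -3
i=1,p=2: odd sum, c = (-3)-2 = -5
i=1,p=3: even sum, c = (-5)+3 = -2
i=1,p=4: odd sum, c = (-2)-4 = -6
i=2,p=1: odd sum, c = (-6)-1 = -7
i=2,p=2: even sum, c = (-7)+4 = -3
i=2,p=3: odd sum, c = (-3)-3 = -6
i=2,p=4: even sum, c = (-6)+8 = 2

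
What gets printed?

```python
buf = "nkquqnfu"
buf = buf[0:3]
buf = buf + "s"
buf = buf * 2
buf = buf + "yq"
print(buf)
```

slice [0:3] → 'nkq'
+ 's' → 'nkqs'
repeat ×2 → 'nkqsnkqs'
+ 'yq' → 'nkqsnkqsyq'

nkqsnkqsyq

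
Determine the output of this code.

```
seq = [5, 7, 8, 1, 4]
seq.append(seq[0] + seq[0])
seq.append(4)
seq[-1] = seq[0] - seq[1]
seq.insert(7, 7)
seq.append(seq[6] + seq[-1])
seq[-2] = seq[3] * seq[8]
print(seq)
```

append seq[0]+seq[0] = 5+5 = 10 → [5, 7, 8, 1, 4, 10]
append 4 → [5, 7, 8, 1, 4, 10, 4]
seq[-1] = seq[0]-seq[1] = 5-7 = -2 → [5, 7, 8, 1, 4, 10, -2]
insert 7 at 7 → [5, 7, 8, 1, 4, 10, -2, 7]
append seq[6]+seq[-1] = (-2)+7 = 5 → [5, 7, 8, 1, 4, 10, -2, 7, 5]
seq[-2] = seq[3]*seq[8] = 1*5 = 5 → [5, 7, 8, 1, 4, 10, -2, 5, 5]

[5, 7, 8, 1, 4, 10, -2, 5, 5]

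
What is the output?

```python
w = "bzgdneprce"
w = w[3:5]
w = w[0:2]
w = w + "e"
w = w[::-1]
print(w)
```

end

slice [3:5] → 'dn'
slice [0:2] → 'dn'
+ 'e' → 'dne'
reverse → 'end'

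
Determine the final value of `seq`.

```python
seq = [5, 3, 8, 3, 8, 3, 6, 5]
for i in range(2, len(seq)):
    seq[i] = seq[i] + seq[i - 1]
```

i=2: seq[2] = 8+3 = 11 → [5, 3, 11, 3, 8, 3, 6, 5]
i=3: seq[3] = 3+11 = 14 → [5, 3, 11, 14, 8, 3, 6, 5]
i=4: seq[4] = 8+14 = 22 → [5, 3, 11, 14, 22, 3, 6, 5]
i=5: seq[5] = 3+22 = 25 → [5, 3, 11, 14, 22, 25, 6, 5]
i=6: seq[6] = 6+25 = 31 → [5, 3, 11, 14, 22, 25, 31, 5]
i=7: seq[7] = 5+31 = 36 → [5, 3, 11, 14, 22, 25, 31, 36]

[5, 3, 11, 14, 22, 25, 31, 36]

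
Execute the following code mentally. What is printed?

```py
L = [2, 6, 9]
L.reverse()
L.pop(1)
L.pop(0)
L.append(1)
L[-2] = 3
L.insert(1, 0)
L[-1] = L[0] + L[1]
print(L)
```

[3, 0, 3]

reverse → [9, 6, 2]
pop(1) removes 6 → [9, 2]
pop(0) removes 9 → [2]
append 1 → [2, 1]
L[-2] = 3 → [3, 1]
insert 0 at 1 → [3, 0, 1]
L[-1] = L[0]+L[1] = 3+0 = 3 → [3, 0, 3]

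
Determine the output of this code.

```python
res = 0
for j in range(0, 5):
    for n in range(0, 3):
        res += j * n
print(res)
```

j=0,n=0: res = 0+0 = 0
j=0,n=1: res = 0+0 = 0
j=0,n=2: res = 0+0 = 0
j=1,n=0: res = 0+0 = 0
j=1,n=1: res = 0+1 = 1
j=1,n=2: res = 1+2 = 3
j=2,n=0: res = 3+0 = 3
j=2,n=1: res = 3+2 = 5
j=2,n=2: res = 5+4 = 9
j=3,n=0: res = 9+0 = 9
j=3,n=1: res = 9+3 = 12
j=3,n=2: res = 12+6 = 18
j=4,n=0: res = 18+0 = 18
j=4,n=1: res = 18+4 = 22
j=4,n=2: res = 22+8 = 30

30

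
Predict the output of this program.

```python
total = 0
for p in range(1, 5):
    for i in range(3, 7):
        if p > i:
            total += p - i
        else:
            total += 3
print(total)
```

p=1,i=3: not 1>3, total = 0+3 = 3
p=1,i=4: not 1>4, total = 3+3 = 6
p=1,i=5: not 1>5, total = 6+3 = 9
p=1,i=6: not 1>6, total = 9+3 = 12
p=2,i=3: not 2>3, total = 12+3 = 15
p=2,i=4: not 2>4, total = 15+3 = 18
p=2,i=5: not 2>5, total = 18+3 = 21
p=2,i=6: not 2>6, total = 21+3 = 24
p=3,i=3: not 3>3, total = 24+3 = 27
p=3,i=4: not 3>4, total = 27+3 = 30
p=3,i=5: not 3>5, total = 30+3 = 33
p=3,i=6: not 3>6, total = 33+3 = 36
p=4,i=3: 4>3, total = 36+1 = 37
p=4,i=4: not 4>4, total = 37+3 = 40
p=4,i=5: not 4>5, total = 40+3 = 43
p=4,i=6: not 4>6, total = 43+3 = 46

46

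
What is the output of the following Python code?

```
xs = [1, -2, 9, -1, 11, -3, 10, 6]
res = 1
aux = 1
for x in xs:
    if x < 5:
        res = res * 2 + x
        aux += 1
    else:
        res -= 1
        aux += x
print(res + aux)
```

x=1: <5, res = 1*2+1 = 3; aux=2
x=-2: <5, res = 3*2+(-2) = 4; aux=3
x=9: not <5, res = 4-1 = 3; aux=12
x=-1: <5, res = 3*2+(-1) = 5; aux=13
x=11: not <5, res = 5-1 = 4; aux=24
x=-3: <5, res = 4*2+(-3) = 5; aux=25
x=10: not <5, res = 5-1 = 4; aux=35
x=6: not <5, res = 4-1 = 3; aux=41
res+aux = 3+41 = 44

44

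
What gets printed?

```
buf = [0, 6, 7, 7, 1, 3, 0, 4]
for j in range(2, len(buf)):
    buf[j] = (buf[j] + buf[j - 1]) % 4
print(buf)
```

[0, 6, 1, 0, 1, 0, 0, 0]

j=2: buf[2] = (7+6)%4 = 1 → [0, 6, 1, 7, 1, 3, 0, 4]
j=3: buf[3] = (7+1)%4 = 0 → [0, 6, 1, 0, 1, 3, 0, 4]
j=4: buf[4] = (1+0)%4 = 1 → [0, 6, 1, 0, 1, 3, 0, 4]
j=5: buf[5] = (3+1)%4 = 0 → [0, 6, 1, 0, 1, 0, 0, 4]
j=6: buf[6] = (0+0)%4 = 0 → [0, 6, 1, 0, 1, 0, 0, 4]
j=7: buf[7] = (4+0)%4 = 0 → [0, 6, 1, 0, 1, 0, 0, 0]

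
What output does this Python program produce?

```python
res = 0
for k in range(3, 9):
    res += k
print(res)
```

k=3: res = 0+3 = 3
k=4: res = 3+4 = 7
k=5: res = 7+5 = 12
k=6: res = 12+6 = 18
k=7: res = 18+7 = 25
k=8: res = 25+8 = 33

33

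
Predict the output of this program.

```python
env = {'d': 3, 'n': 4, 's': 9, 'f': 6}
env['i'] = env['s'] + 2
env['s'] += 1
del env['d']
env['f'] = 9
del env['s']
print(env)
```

env['i'] = env['s']+2 = 11 → {'d': 3, 'n': 4, 's': 9, 'f': 6, 'i': 11}
env['s'] = 9+1 = 10 → {'d': 3, 'n': 4, 's': 10, 'f': 6, 'i': 11}
del 'd' → {'n': 4, 's': 10, 'f': 6, 'i': 11}
env['f'] = 9 → {'n': 4, 's': 10, 'f': 9, 'i': 11}
del 's' → {'n': 4, 'f': 9, 'i': 11}

{'n': 4, 'f': 9, 'i': 11}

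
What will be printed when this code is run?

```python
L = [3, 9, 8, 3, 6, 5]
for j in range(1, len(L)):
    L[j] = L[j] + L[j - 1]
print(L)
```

j=1: L[1] = 9+3 = 12 → [3, 12, 8, 3, 6, 5]
j=2: L[2] = 8+12 = 20 → [3, 12, 20, 3, 6, 5]
j=3: L[3] = 3+20 = 23 → [3, 12, 20, 23, 6, 5]
j=4: L[4] = 6+23 = 29 → [3, 12, 20, 23, 29, 5]
j=5: L[5] = 5+29 = 34 → [3, 12, 20, 23, 29, 34]

[3, 12, 20, 23, 29, 34]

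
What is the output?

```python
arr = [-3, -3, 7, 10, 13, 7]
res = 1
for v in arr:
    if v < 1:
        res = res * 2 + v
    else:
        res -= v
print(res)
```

v=-3: <1, res = 1*2+(-3) = -1
v=-3: <1, res = (-1)*2+(-3) = -5
v=7: not <1, res = (-5)-7 = -12
v=10: not <1, res = (-12)-10 = -22
v=13: not <1, res = (-22)-13 = -35
v=7: not <1, res = (-35)-7 = -42

-42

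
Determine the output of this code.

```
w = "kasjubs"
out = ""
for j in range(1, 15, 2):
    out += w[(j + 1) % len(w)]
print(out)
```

j=1: add w[2]='s' → 's'
j=3: add w[4]='u' → 'su'
j=5: add w[6]='s' → 'sus'
j=7: add w[1]='a' → 'susa'
j=9: add w[3]='j' → 'susaj'
j=11: add w[5]='b' → 'susajb'
j=13: add w[0]='k' → 'susajbk'

susajbk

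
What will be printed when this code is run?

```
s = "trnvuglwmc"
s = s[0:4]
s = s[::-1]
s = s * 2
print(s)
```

vnrtvnrt

slice [0:4] → 'trnv'
reverse → 'vnrt'
repeat ×2 → 'vnrtvnrt'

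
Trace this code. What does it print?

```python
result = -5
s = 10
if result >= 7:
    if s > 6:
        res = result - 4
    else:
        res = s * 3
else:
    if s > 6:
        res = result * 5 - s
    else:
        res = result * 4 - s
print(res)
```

-35

result=-5, s=10
result >= 7 is False; s > 6 is True
→ res = result * 5 - s = -35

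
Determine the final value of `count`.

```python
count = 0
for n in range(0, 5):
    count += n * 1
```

10

n=0: count = 0+0*1 = 0
n=1: count = 0+1*1 = 1
n=2: count = 1+2*1 = 3
n=3: count = 3+3*1 = 6
n=4: count = 6+4*1 = 10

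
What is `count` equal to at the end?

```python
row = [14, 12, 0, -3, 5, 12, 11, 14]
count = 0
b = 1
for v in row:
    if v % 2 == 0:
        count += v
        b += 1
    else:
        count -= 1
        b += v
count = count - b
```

30

v=14: even, count = 0+14 = 14; b=2
v=12: even, count = 14+12 = 26; b=3
v=0: even, count = 26+0 = 26; b=4
v=-3: not even, count = 26-1 = 25; b=1
v=5: not even, count = 25-1 = 24; b=6
v=12: even, count = 24+12 = 36; b=7
v=11: not even, count = 36-1 = 35; b=18
v=14: even, count = 35+14 = 49; b=19
count-b = 49-19 = 30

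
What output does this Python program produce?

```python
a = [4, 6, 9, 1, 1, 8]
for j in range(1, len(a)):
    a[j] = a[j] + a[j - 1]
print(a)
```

[4, 10, 19, 20, 21, 29]

j=1: a[1] = 6+4 = 10 → [4, 10, 9, 1, 1, 8]
j=2: a[2] = 9+10 = 19 → [4, 10, 19, 1, 1, 8]
j=3: a[3] = 1+19 = 20 → [4, 10, 19, 20, 1, 8]
j=4: a[4] = 1+20 = 21 → [4, 10, 19, 20, 21, 8]
j=5: a[5] = 8+21 = 29 → [4, 10, 19, 20, 21, 29]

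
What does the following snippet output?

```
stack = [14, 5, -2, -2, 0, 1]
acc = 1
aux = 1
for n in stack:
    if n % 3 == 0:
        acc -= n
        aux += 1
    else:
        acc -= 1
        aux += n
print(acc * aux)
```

-72

n=14: not %3==0, acc = 1-1 = 0; aux=15
n=5: not %3==0, acc = 0-1 = -1; aux=20
n=-2: not %3==0, acc = (-1)-1 = -2; aux=18
n=-2: not %3==0, acc = (-2)-1 = -3; aux=16
n=0: %3==0, acc = (-3)-0 = -3; aux=17
n=1: not %3==0, acc = (-3)-1 = -4; aux=18
acc*aux = (-4)*18 = -72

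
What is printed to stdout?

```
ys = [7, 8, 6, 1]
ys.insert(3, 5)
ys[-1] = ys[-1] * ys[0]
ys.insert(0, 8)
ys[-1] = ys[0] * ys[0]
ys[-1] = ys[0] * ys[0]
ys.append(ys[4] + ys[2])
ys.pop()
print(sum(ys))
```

insert 5 at 3 → [7, 8, 6, 5, 1]
ys[-1] = ys[-1]*ys[0] = 1*7 = 7 → [7, 8, 6, 5, 7]
insert 8 at 0 → [8, 7, 8, 6, 5, 7]
ys[-1] = ys[0]*ys[0] = 8*8 = 64 → [8, 7, 8, 6, 5, 64]
ys[-1] = ys[0]*ys[0] = 8*8 = 64 → [8, 7, 8, 6, 5, 64]
append ys[4]+ys[2] = 5+8 = 13 → [8, 7, 8, 6, 5, 64, 13]
pop() removes 13 → [8, 7, 8, 6, 5, 64]
sum = 98

98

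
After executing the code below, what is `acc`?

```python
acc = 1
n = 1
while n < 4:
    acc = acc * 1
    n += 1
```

1

n=1: acc = 1*1 = 1
n=2: acc = 1*1 = 1
n=3: acc = 1*1 = 1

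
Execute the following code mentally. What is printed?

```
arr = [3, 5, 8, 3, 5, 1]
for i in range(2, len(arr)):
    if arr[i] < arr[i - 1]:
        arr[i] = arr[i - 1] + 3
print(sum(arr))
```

58

i=2: 8>=5, unchanged → [3, 5, 8, 3, 5, 1]
i=3: 3<8, arr[3] = 8+3 = 11 → [3, 5, 8, 11, 5, 1]
i=4: 5<11, arr[4] = 11+3 = 14 → [3, 5, 8, 11, 14, 1]
i=5: 1<14, arr[5] = 14+3 = 17 → [3, 5, 8, 11, 14, 17]
sum = 58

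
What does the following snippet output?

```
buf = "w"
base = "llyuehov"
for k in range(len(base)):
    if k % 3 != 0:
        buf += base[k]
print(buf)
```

wlyehv

k=0: skip
k=1: add 'l' → 'wl'
k=2: add 'y' → 'wly'
k=3: skip
k=4: add 'e' → 'wlye'
k=5: add 'h' → 'wlyeh'
k=6: skip
k=7: add 'v' → 'wlyehv'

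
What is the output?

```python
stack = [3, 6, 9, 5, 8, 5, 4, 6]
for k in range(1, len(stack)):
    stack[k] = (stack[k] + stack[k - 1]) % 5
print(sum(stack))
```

16

k=1: stack[1] = (6+3)%5 = 4 → [3, 4, 9, 5, 8, 5, 4, 6]
k=2: stack[2] = (9+4)%5 = 3 → [3, 4, 3, 5, 8, 5, 4, 6]
k=3: stack[3] = (5+3)%5 = 3 → [3, 4, 3, 3, 8, 5, 4, 6]
k=4: stack[4] = (8+3)%5 = 1 → [3, 4, 3, 3, 1, 5, 4, 6]
k=5: stack[5] = (5+1)%5 = 1 → [3, 4, 3, 3, 1, 1, 4, 6]
k=6: stack[6] = (4+1)%5 = 0 → [3, 4, 3, 3, 1, 1, 0, 6]
k=7: stack[7] = (6+0)%5 = 1 → [3, 4, 3, 3, 1, 1, 0, 1]
sum = 16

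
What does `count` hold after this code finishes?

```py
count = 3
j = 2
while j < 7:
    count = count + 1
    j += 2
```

6

j=2: count = 3+1 = 4
j=4: count = 4+1 = 5
j=6: count = 5+1 = 6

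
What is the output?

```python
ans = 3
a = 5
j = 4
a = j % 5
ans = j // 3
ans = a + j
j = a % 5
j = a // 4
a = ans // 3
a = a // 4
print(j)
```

1

a = 4%5 = 4
ans = 4//3 = 1
ans = 4+4 = 8
j = 4%5 = 4
j = 4//4 = 1
a = 8//3 = 2
a = 2//4 = 0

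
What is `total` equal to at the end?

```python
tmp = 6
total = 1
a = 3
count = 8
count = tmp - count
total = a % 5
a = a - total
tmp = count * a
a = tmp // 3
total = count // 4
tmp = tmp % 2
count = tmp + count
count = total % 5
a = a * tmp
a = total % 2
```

count = 6-8 = -2
total = 3%5 = 3
a = 3-3 = 0
tmp = (-2)*0 = 0
a = 0//3 = 0
total = (-2)//4 = -1
tmp = 0%2 = 0
count = 0+(-2) = -2
count = (-1)%5 = 4
a = 0*0 = 0
a = (-1)%2 = 1

-1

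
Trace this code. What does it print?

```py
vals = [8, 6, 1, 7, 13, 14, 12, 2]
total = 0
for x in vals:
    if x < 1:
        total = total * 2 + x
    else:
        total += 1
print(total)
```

8

x=8: not <1, total = 0+1 = 1
x=6: not <1, total = 1+1 = 2
x=1: not <1, total = 2+1 = 3
x=7: not <1, total = 3+1 = 4
x=13: not <1, total = 4+1 = 5
x=14: not <1, total = 5+1 = 6
x=12: not <1, total = 6+1 = 7
x=2: not <1, total = 7+1 = 8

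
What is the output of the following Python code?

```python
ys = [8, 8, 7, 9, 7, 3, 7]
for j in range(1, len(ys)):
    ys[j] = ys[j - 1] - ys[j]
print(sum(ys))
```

-97

j=1: ys[1] = 8-8 = 0 → [8, 0, 7, 9, 7, 3, 7]
j=2: ys[2] = 0-7 = -7 → [8, 0, -7, 9, 7, 3, 7]
j=3: ys[3] = (-7)-9 = -16 → [8, 0, -7, -16, 7, 3, 7]
j=4: ys[4] = (-16)-7 = -23 → [8, 0, -7, -16, -23, 3, 7]
j=5: ys[5] = (-23)-3 = -26 → [8, 0, -7, -16, -23, -26, 7]
j=6: ys[6] = (-26)-7 = -33 → [8, 0, -7, -16, -23, -26, -33]
sum = -97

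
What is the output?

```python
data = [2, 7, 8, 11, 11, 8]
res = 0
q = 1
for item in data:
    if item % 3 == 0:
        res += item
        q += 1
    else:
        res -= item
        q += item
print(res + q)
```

1

item=2: not %3==0, res = 0-2 = -2; q=3
item=7: not %3==0, res = (-2)-7 = -9; q=10
item=8: not %3==0, res = (-9)-8 = -17; q=18
item=11: not %3==0, res = (-17)-11 = -28; q=29
item=11: not %3==0, res = (-28)-11 = -39; q=40
item=8: not %3==0, res = (-39)-8 = -47; q=48
res+q = (-47)+48 = 1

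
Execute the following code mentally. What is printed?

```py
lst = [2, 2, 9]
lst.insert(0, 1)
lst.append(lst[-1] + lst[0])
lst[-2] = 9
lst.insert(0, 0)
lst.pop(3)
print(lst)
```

[0, 1, 2, 9, 10]

insert 1 at 0 → [1, 2, 2, 9]
append lst[-1]+lst[0] = 9+1 = 10 → [1, 2, 2, 9, 10]
lst[-2] = 9 → [1, 2, 2, 9, 10]
insert 0 at 0 → [0, 1, 2, 2, 9, 10]
pop(3) removes 2 → [0, 1, 2, 9, 10]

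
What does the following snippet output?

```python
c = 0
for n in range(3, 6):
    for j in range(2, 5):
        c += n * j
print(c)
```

108

n=3,j=2: c = 0+6 = 6
n=3,j=3: c = 6+9 = 15
n=3,j=4: c = 15+12 = 27
n=4,j=2: c = 27+8 = 35
n=4,j=3: c = 35+12 = 47
n=4,j=4: c = 47+16 = 63
n=5,j=2: c = 63+10 = 73
n=5,j=3: c = 73+15 = 88
n=5,j=4: c = 88+20 = 108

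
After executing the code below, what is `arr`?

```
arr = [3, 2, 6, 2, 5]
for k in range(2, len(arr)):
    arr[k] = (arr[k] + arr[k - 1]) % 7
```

[3, 2, 1, 3, 1]

k=2: arr[2] = (6+2)%7 = 1 → [3, 2, 1, 2, 5]
k=3: arr[3] = (2+1)%7 = 3 → [3, 2, 1, 3, 5]
k=4: arr[4] = (5+3)%7 = 1 → [3, 2, 1, 3, 1]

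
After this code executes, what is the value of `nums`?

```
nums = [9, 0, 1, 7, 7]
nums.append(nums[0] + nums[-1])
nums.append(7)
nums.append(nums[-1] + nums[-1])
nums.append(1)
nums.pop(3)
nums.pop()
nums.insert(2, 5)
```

[9, 0, 5, 1, 7, 16, 7, 14]

append nums[0]+nums[-1] = 9+7 = 16 → [9, 0, 1, 7, 7, 16]
append 7 → [9, 0, 1, 7, 7, 16, 7]
append nums[-1]+nums[-1] = 7+7 = 14 → [9, 0, 1, 7, 7, 16, 7, 14]
append 1 → [9, 0, 1, 7, 7, 16, 7, 14, 1]
pop(3) removes 7 → [9, 0, 1, 7, 16, 7, 14, 1]
pop() removes 1 → [9, 0, 1, 7, 16, 7, 14]
insert 5 at 2 → [9, 0, 5, 1, 7, 16, 7, 14]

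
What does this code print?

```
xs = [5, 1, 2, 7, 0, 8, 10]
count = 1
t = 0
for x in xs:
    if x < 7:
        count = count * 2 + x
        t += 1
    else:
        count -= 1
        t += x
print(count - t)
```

x=5: <7, count = 1*2+5 = 7; t=1
x=1: <7, count = 7*2+1 = 15; t=2
x=2: <7, count = 15*2+2 = 32; t=3
x=7: not <7, count = 32-1 = 31; t=10
x=0: <7, count = 31*2+0 = 62; t=11
x=8: not <7, count = 62-1 = 61; t=19
x=10: not <7, count = 61-1 = 60; t=29
count-t = 60-29 = 31

31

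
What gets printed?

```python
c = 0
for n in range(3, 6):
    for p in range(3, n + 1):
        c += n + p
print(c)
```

n=3,p=3: c = 0+6 = 6
n=4,p=3: c = 6+7 = 13
n=4,p=4: c = 13+8 = 21
n=5,p=3: c = 21+8 = 29
n=5,p=4: c = 29+9 = 38
n=5,p=5: c = 38+10 = 48

48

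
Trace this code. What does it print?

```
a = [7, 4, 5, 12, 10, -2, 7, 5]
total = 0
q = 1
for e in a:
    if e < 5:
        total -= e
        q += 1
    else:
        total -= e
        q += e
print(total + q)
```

1

e=7: not <5, total = 0-7 = -7; q=8
e=4: <5, total = (-7)-4 = -11; q=9
e=5: not <5, total = (-11)-5 = -16; q=14
e=12: not <5, total = (-16)-12 = -28; q=26
e=10: not <5, total = (-28)-10 = -38; q=36
e=-2: <5, total = (-38)-(-2) = -36; q=37
e=7: not <5, total = (-36)-7 = -43; q=44
e=5: not <5, total = (-43)-5 = -48; q=49
total+q = (-48)+49 = 1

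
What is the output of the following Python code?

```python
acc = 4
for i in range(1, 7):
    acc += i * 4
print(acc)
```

i=1: acc = 4+1*4 = 8
i=2: acc = 8+2*4 = 16
i=3: acc = 16+3*4 = 28
i=4: acc = 28+4*4 = 44
i=5: acc = 44+5*4 = 64
i=6: acc = 64+6*4 = 88

88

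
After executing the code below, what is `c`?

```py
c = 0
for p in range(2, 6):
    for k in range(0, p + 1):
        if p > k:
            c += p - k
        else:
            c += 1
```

38

p=2,k=0: 2>0, c = 0+2 = 2
p=2,k=1: 2>1, c = 2+1 = 3
p=2,k=2: not 2>2, c = 3+1 = 4
p=3,k=0: 3>0, c = 4+3 = 7
p=3,k=1: 3>1, c = 7+2 = 9
p=3,k=2: 3>2, c = 9+1 = 10
p=3,k=3: not 3>3, c = 10+1 = 11
p=4,k=0: 4>0, c = 11+4 = 15
p=4,k=1: 4>1, c = 15+3 = 18
p=4,k=2: 4>2, c = 18+2 = 20
p=4,k=3: 4>3, c = 20+1 = 21
p=4,k=4: not 4>4, c = 21+1 = 22
p=5,k=0: 5>0, c = 22+5 = 27
p=5,k=1: 5>1, c = 27+4 = 31
p=5,k=2: 5>2, c = 31+3 = 34
p=5,k=3: 5>3, c = 34+2 = 36
p=5,k=4: 5>4, c = 36+1 = 37
p=5,k=5: not 5>5, c = 37+1 = 38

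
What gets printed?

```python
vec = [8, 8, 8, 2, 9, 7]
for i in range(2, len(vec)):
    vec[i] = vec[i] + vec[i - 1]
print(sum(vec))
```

i=2: vec[2] = 8+8 = 16 → [8, 8, 16, 2, 9, 7]
i=3: vec[3] = 2+16 = 18 → [8, 8, 16, 18, 9, 7]
i=4: vec[4] = 9+18 = 27 → [8, 8, 16, 18, 27, 7]
i=5: vec[5] = 7+27 = 34 → [8, 8, 16, 18, 27, 34]
sum = 111

111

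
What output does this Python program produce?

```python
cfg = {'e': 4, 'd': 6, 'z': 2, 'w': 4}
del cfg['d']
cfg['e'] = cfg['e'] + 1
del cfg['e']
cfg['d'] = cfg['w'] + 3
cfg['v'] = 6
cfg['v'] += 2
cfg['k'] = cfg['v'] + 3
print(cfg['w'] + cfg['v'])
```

12

del 'd' → {'e': 4, 'z': 2, 'w': 4}
cfg['e'] = cfg['e']+1 = 5 → {'e': 5, 'z': 2, 'w': 4}
del 'e' → {'z': 2, 'w': 4}
cfg['d'] = cfg['w']+3 = 7 → {'z': 2, 'w': 4, 'd': 7}
cfg['v'] = 6 → {'z': 2, 'w': 4, 'd': 7, 'v': 6}
cfg['v'] = 6+2 = 8 → {'z': 2, 'w': 4, 'd': 7, 'v': 8}
cfg['k'] = cfg['v']+3 = 11 → {'z': 2, 'w': 4, 'd': 7, 'v': 8, 'k': 11}
cfg['w']+cfg['v'] = 4+8 = 12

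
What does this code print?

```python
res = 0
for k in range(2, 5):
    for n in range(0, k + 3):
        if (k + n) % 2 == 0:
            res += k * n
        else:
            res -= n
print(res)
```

68

k=2,n=0: even sum, res = 0+0 = 0
k=2,n=1: odd sum, res = 0-1 = -1
k=2,n=2: even sum, res = (-1)+4 = 3
k=2,n=3: odd sum, res = 3-3 = 0
k=2,n=4: even sum, res = 0+8 = 8
k=3,n=0: odd sum, res = 8-0 = 8
k=3,n=1: even sum, res = 8+3 = 11
k=3,n=2: odd sum, res = 11-2 = 9
k=3,n=3: even sum, res = 9+9 = 18
k=3,n=4: odd sum, res = 18-4 = 14
k=3,n=5: even sum, res = 14+15 = 29
k=4,n=0: even sum, res = 29+0 = 29
k=4,n=1: odd sum, res = 29-1 = 28
k=4,n=2: even sum, res = 28+8 = 36
k=4,n=3: odd sum, res = 36-3 = 33
k=4,n=4: even sum, res = 33+16 = 49
k=4,n=5: odd sum, res = 49-5 = 44
k=4,n=6: even sum, res = 44+24 = 68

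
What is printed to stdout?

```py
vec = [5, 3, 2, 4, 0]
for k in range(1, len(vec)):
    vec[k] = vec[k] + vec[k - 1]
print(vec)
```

[5, 8, 10, 14, 14]

k=1: vec[1] = 3+5 = 8 → [5, 8, 2, 4, 0]
k=2: vec[2] = 2+8 = 10 → [5, 8, 10, 4, 0]
k=3: vec[3] = 4+10 = 14 → [5, 8, 10, 14, 0]
k=4: vec[4] = 0+14 = 14 → [5, 8, 10, 14, 14]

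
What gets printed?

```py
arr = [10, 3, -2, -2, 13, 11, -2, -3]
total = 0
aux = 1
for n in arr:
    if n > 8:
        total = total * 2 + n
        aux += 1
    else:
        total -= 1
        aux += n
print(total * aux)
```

-126

n=10: >8, total = 0*2+10 = 10; aux=2
n=3: not >8, total = 10-1 = 9; aux=5
n=-2: not >8, total = 9-1 = 8; aux=3
n=-2: not >8, total = 8-1 = 7; aux=1
n=13: >8, total = 7*2+13 = 27; aux=2
n=11: >8, total = 27*2+11 = 65; aux=3
n=-2: not >8, total = 65-1 = 64; aux=1
n=-3: not >8, total = 64-1 = 63; aux=-2
total*aux = 63*(-2) = -126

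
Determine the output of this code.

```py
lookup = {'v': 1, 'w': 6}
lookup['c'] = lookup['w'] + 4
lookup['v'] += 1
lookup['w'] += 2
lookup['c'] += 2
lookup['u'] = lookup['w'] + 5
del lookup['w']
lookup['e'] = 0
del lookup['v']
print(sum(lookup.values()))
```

lookup['c'] = lookup['w']+4 = 10 → {'v': 1, 'w': 6, 'c': 10}
lookup['v'] = 1+1 = 2 → {'v': 2, 'w': 6, 'c': 10}
lookup['w'] = 6+2 = 8 → {'v': 2, 'w': 8, 'c': 10}
lookup['c'] = 10+2 = 12 → {'v': 2, 'w': 8, 'c': 12}
lookup['u'] = lookup['w']+5 = 13 → {'v': 2, 'w': 8, 'c': 12, 'u': 13}
del 'w' → {'v': 2, 'c': 12, 'u': 13}
lookup['e'] = 0 → {'v': 2, 'c': 12, 'u': 13, 'e': 0}
del 'v' → {'c': 12, 'u': 13, 'e': 0}
sum of values = 25

25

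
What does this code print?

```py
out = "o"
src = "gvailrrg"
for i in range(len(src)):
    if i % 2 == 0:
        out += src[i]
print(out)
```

i=0: add 'g' → 'og'
i=1: skip
i=2: add 'a' → 'oga'
i=3: skip
i=4: add 'l' → 'ogal'
i=5: skip
i=6: add 'r' → 'ogalr'
i=7: skip

ogalr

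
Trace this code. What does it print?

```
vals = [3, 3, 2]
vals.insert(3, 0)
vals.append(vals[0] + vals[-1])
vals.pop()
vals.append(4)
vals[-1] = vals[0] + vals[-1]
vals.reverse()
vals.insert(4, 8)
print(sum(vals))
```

insert 0 at 3 → [3, 3, 2, 0]
append vals[0]+vals[-1] = 3+0 = 3 → [3, 3, 2, 0, 3]
pop() removes 3 → [3, 3, 2, 0]
append 4 → [3, 3, 2, 0, 4]
vals[-1] = vals[0]+vals[-1] = 3+4 = 7 → [3, 3, 2, 0, 7]
reverse → [7, 0, 2, 3, 3]
insert 8 at 4 → [7, 0, 2, 3, 8, 3]
sum = 23

23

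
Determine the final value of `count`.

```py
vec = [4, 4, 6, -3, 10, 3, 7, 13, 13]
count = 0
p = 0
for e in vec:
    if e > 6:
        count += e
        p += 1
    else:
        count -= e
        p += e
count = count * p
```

e=4: not >6, count = 0-4 = -4; p=4
e=4: not >6, count = (-4)-4 = -8; p=8
e=6: not >6, count = (-8)-6 = -14; p=14
e=-3: not >6, count = (-14)-(-3) = -11; p=11
e=10: >6, count = (-11)+10 = -1; p=12
e=3: not >6, count = (-1)-3 = -4; p=15
e=7: >6, count = (-4)+7 = 3; p=16
e=13: >6, count = 3+13 = 16; p=17
e=13: >6, count = 16+13 = 29; p=18
count*p = 29*18 = 522

522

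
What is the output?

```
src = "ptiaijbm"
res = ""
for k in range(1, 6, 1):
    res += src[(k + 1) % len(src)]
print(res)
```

iaijb

k=1: add src[2]='i' → 'i'
k=2: add src[3]='a' → 'ia'
k=3: add src[4]='i' → 'iai'
k=4: add src[5]='j' → 'iaij'
k=5: add src[6]='b' → 'iaijb'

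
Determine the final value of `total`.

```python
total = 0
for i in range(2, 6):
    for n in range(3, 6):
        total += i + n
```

90

i=2,n=3: total = 0+5 = 5
i=2,n=4: total = 5+6 = 11
i=2,n=5: total = 11+7 = 18
i=3,n=3: total = 18+6 = 24
i=3,n=4: total = 24+7 = 31
i=3,n=5: total = 31+8 = 39
i=4,n=3: total = 39+7 = 46
i=4,n=4: total = 46+8 = 54
i=4,n=5: total = 54+9 = 63
i=5,n=3: total = 63+8 = 71
i=5,n=4: total = 71+9 = 80
i=5,n=5: total = 80+10 = 90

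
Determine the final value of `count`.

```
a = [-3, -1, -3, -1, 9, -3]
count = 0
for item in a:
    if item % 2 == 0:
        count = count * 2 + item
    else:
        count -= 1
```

item=-3: not even, count = 0-1 = -1
item=-1: not even, count = (-1)-1 = -2
item=-3: not even, count = (-2)-1 = -3
item=-1: not even, count = (-3)-1 = -4
item=9: not even, count = (-4)-1 = -5
item=-3: not even, count = (-5)-1 = -6

-6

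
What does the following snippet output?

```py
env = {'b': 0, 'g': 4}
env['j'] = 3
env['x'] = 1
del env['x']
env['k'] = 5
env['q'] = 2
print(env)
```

env['j'] = 3 → {'b': 0, 'g': 4, 'j': 3}
env['x'] = 1 → {'b': 0, 'g': 4, 'j': 3, 'x': 1}
del 'x' → {'b': 0, 'g': 4, 'j': 3}
env['k'] = 5 → {'b': 0, 'g': 4, 'j': 3, 'k': 5}
env['q'] = 2 → {'b': 0, 'g': 4, 'j': 3, 'k': 5, 'q': 2}

{'b': 0, 'g': 4, 'j': 3, 'k': 5, 'q': 2}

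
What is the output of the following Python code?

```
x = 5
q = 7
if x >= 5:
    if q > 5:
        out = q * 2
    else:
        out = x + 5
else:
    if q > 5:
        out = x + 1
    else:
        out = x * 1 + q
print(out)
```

14

x=5, q=7
x >= 5 is True; q > 5 is True
→ out = q * 2 = 14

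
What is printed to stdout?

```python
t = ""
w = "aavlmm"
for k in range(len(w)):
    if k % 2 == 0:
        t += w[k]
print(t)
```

avm

k=0: add 'a' → 'a'
k=1: skip
k=2: add 'v' → 'av'
k=3: skip
k=4: add 'm' → 'avm'
k=5: skip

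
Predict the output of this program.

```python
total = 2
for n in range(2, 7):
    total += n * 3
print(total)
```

n=2: total = 2+2*3 = 8
n=3: total = 8+3*3 = 17
n=4: total = 17+4*3 = 29
n=5: total = 29+5*3 = 44
n=6: total = 44+6*3 = 62

62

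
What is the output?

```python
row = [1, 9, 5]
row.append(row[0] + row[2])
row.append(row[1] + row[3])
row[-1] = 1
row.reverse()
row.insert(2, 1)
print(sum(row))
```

append row[0]+row[2] = 1+5 = 6 → [1, 9, 5, 6]
append row[1]+row[3] = 9+6 = 15 → [1, 9, 5, 6, 15]
row[-1] = 1 → [1, 9, 5, 6, 1]
reverse → [1, 6, 5, 9, 1]
insert 1 at 2 → [1, 6, 1, 5, 9, 1]
sum = 23

23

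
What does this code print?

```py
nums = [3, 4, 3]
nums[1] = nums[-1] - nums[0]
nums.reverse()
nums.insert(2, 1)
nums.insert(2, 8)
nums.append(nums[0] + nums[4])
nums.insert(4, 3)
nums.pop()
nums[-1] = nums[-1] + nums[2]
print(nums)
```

[3, 0, 8, 1, 3, 11]

nums[1] = nums[-1]-nums[0] = 3-3 = 0 → [3, 0, 3]
reverse → [3, 0, 3]
insert 1 at 2 → [3, 0, 1, 3]
insert 8 at 2 → [3, 0, 8, 1, 3]
append nums[0]+nums[4] = 3+3 = 6 → [3, 0, 8, 1, 3, 6]
insert 3 at 4 → [3, 0, 8, 1, 3, 3, 6]
pop() removes 6 → [3, 0, 8, 1, 3, 3]
nums[-1] = nums[-1]+nums[2] = 3+8 = 11 → [3, 0, 8, 1, 3, 11]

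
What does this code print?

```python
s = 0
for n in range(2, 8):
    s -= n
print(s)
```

n=2: s = 0-2 = -2
n=3: s = (-2)-3 = -5
n=4: s = (-5)-4 = -9
n=5: s = (-9)-5 = -14
n=6: s = (-14)-6 = -20
n=7: s = (-20)-7 = -27

-27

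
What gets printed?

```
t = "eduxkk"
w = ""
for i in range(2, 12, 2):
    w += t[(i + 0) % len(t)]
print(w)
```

ukeuk

i=2: add t[2]='u' → 'u'
i=4: add t[4]='k' → 'uk'
i=6: add t[0]='e' → 'uke'
i=8: add t[2]='u' → 'ukeu'
i=10: add t[4]='k' → 'ukeuk'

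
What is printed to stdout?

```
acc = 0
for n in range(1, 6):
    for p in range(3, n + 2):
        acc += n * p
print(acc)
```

n=2,p=3: acc = 0+6 = 6
n=3,p=3: acc = 6+9 = 15
n=3,p=4: acc = 15+12 = 27
n=4,p=3: acc = 27+12 = 39
n=4,p=4: acc = 39+16 = 55
n=4,p=5: acc = 55+20 = 75
n=5,p=3: acc = 75+15 = 90
n=5,p=4: acc = 90+20 = 110
n=5,p=5: acc = 110+25 = 135
n=5,p=6: acc = 135+30 = 165

165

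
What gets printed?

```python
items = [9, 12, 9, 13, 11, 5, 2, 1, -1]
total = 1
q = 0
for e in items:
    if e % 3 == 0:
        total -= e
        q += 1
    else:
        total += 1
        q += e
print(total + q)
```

e=9: %3==0, total = 1-9 = -8; q=1
e=12: %3==0, total = (-8)-12 = -20; q=2
e=9: %3==0, total = (-20)-9 = -29; q=3
e=13: not %3==0, total = (-29)+1 = -28; q=16
e=11: not %3==0, total = (-28)+1 = -27; q=27
e=5: not %3==0, total = (-27)+1 = -26; q=32
e=2: not %3==0, total = (-26)+1 = -25; q=34
e=1: not %3==0, total = (-25)+1 = -24; q=35
e=-1: not %3==0, total = (-24)+1 = -23; q=34
total+q = (-23)+34 = 11

11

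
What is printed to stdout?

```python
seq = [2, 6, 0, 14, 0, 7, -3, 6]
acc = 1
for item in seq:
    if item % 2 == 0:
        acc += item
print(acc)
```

item=2: even, acc = 1+2 = 3
item=6: even, acc = 3+6 = 9
item=0: even, acc = 9+0 = 9
item=14: even, acc = 9+14 = 23
item=0: even, acc = 23+0 = 23
item=7: not even
item=-3: not even
item=6: even, acc = 23+6 = 29

29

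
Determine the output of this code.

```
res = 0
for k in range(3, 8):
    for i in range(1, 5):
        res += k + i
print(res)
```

150

k=3,i=1: res = 0+4 = 4
k=3,i=2: res = 4+5 = 9
k=3,i=3: res = 9+6 = 15
k=3,i=4: res = 15+7 = 22
k=4,i=1: res = 22+5 = 27
k=4,i=2: res = 27+6 = 33
k=4,i=3: res = 33+7 = 40
k=4,i=4: res = 40+8 = 48
k=5,i=1: res = 48+6 = 54
k=5,i=2: res = 54+7 = 61
k=5,i=3: res = 61+8 = 69
k=5,i=4: res = 69+9 = 78
k=6,i=1: res = 78+7 = 85
k=6,i=2: res = 85+8 = 93
k=6,i=3: res = 93+9 = 102
k=6,i=4: res = 102+10 = 112
k=7,i=1: res = 112+8 = 120
k=7,i=2: res = 120+9 = 129
k=7,i=3: res = 129+10 = 139
k=7,i=4: res = 139+11 = 150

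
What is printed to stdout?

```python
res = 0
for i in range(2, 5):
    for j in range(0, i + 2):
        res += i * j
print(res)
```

102

i=2,j=0: res = 0+0 = 0
i=2,j=1: res = 0+2 = 2
i=2,j=2: res = 2+4 = 6
i=2,j=3: res = 6+6 = 12
i=3,j=0: res = 12+0 = 12
i=3,j=1: res = 12+3 = 15
i=3,j=2: res = 15+6 = 21
i=3,j=3: res = 21+9 = 30
i=3,j=4: res = 30+12 = 42
i=4,j=0: res = 42+0 = 42
i=4,j=1: res = 42+4 = 46
i=4,j=2: res = 46+8 = 54
i=4,j=3: res = 54+12 = 66
i=4,j=4: res = 66+16 = 82
i=4,j=5: res = 82+20 = 102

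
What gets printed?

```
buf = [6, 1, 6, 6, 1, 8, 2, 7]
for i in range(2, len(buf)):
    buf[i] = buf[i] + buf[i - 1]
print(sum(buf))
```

i=2: buf[2] = 6+1 = 7 → [6, 1, 7, 6, 1, 8, 2, 7]
i=3: buf[3] = 6+7 = 13 → [6, 1, 7, 13, 1, 8, 2, 7]
i=4: buf[4] = 1+13 = 14 → [6, 1, 7, 13, 14, 8, 2, 7]
i=5: buf[5] = 8+14 = 22 → [6, 1, 7, 13, 14, 22, 2, 7]
i=6: buf[6] = 2+22 = 24 → [6, 1, 7, 13, 14, 22, 24, 7]
i=7: buf[7] = 7+24 = 31 → [6, 1, 7, 13, 14, 22, 24, 31]
sum = 118

118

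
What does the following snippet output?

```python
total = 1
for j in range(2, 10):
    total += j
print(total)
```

45

j=2: total = 1+2 = 3
j=3: total = 3+3 = 6
j=4: total = 6+4 = 10
j=5: total = 10+5 = 15
j=6: total = 15+6 = 21
j=7: total = 21+7 = 28
j=8: total = 28+8 = 36
j=9: total = 36+9 = 45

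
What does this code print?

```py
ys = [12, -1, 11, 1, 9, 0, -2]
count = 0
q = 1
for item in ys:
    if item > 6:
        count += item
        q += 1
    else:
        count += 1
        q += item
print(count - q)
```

item=12: >6, count = 0+12 = 12; q=2
item=-1: not >6, count = 12+1 = 13; q=1
item=11: >6, count = 13+11 = 24; q=2
item=1: not >6, count = 24+1 = 25; q=3
item=9: >6, count = 25+9 = 34; q=4
item=0: not >6, count = 34+1 = 35; q=4
item=-2: not >6, count = 35+1 = 36; q=2
count-q = 36-2 = 34

34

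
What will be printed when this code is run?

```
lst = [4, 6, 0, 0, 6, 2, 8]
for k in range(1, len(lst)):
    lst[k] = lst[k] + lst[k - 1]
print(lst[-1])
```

26

k=1: lst[1] = 6+4 = 10 → [4, 10, 0, 0, 6, 2, 8]
k=2: lst[2] = 0+10 = 10 → [4, 10, 10, 0, 6, 2, 8]
k=3: lst[3] = 0+10 = 10 → [4, 10, 10, 10, 6, 2, 8]
k=4: lst[4] = 6+10 = 16 → [4, 10, 10, 10, 16, 2, 8]
k=5: lst[5] = 2+16 = 18 → [4, 10, 10, 10, 16, 18, 8]
k=6: lst[6] = 8+18 = 26 → [4, 10, 10, 10, 16, 18, 26]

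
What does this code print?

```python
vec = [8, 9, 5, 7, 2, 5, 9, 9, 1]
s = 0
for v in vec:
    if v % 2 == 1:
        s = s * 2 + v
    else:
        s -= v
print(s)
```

-113

v=8: not odd, s = 0-8 = -8
v=9: odd, s = (-8)*2+9 = -7
v=5: odd, s = (-7)*2+5 = -9
v=7: odd, s = (-9)*2+7 = -11
v=2: not odd, s = (-11)-2 = -13
v=5: odd, s = (-13)*2+5 = -21
v=9: odd, s = (-21)*2+9 = -33
v=9: odd, s = (-33)*2+9 = -57
v=1: odd, s = (-57)*2+1 = -113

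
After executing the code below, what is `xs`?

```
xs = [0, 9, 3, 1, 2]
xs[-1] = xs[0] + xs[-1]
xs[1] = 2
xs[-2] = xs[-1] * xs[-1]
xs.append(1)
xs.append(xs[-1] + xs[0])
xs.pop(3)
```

xs[-1] = xs[0]+xs[-1] = 0+2 = 2 → [0, 9, 3, 1, 2]
xs[1] = 2 → [0, 2, 3, 1, 2]
xs[-2] = xs[-1]*xs[-1] = 2*2 = 4 → [0, 2, 3, 4, 2]
append 1 → [0, 2, 3, 4, 2, 1]
append xs[-1]+xs[0] = 1+0 = 1 → [0, 2, 3, 4, 2, 1, 1]
pop(3) removes 4 → [0, 2, 3, 2, 1, 1]

[0, 2, 3, 2, 1, 1]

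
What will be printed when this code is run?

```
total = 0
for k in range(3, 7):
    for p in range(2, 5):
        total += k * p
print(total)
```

162

k=3,p=2: total = 0+6 = 6
k=3,p=3: total = 6+9 = 15
k=3,p=4: total = 15+12 = 27
k=4,p=2: total = 27+8 = 35
k=4,p=3: total = 35+12 = 47
k=4,p=4: total = 47+16 = 63
k=5,p=2: total = 63+10 = 73
k=5,p=3: total = 73+15 = 88
k=5,p=4: total = 88+20 = 108
k=6,p=2: total = 108+12 = 120
k=6,p=3: total = 120+18 = 138
k=6,p=4: total = 138+24 = 162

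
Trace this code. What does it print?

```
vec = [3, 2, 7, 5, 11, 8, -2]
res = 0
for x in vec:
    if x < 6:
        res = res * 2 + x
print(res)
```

40

x=3: <6, res = 0*2+3 = 3
x=2: <6, res = 3*2+2 = 8
x=7: not <6
x=5: <6, res = 8*2+5 = 21
x=11: not <6
x=8: not <6
x=-2: <6, res = 21*2+(-2) = 40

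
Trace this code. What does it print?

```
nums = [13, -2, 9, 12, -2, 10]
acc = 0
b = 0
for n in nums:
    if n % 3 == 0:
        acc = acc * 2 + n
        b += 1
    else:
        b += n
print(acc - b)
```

9

n=13: not %3==0; b=13
n=-2: not %3==0; b=11
n=9: %3==0, acc = 0*2+9 = 9; b=12
n=12: %3==0, acc = 9*2+12 = 30; b=13
n=-2: not %3==0; b=11
n=10: not %3==0; b=21
acc-b = 30-21 = 9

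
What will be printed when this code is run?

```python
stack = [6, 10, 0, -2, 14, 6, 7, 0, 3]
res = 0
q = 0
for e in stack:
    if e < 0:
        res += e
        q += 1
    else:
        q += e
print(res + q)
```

45

e=6: not <0; q=6
e=10: not <0; q=16
e=0: not <0; q=16
e=-2: <0, res = 0+(-2) = -2; q=17
e=14: not <0; q=31
e=6: not <0; q=37
e=7: not <0; q=44
e=0: not <0; q=44
e=3: not <0; q=47
res+q = (-2)+47 = 45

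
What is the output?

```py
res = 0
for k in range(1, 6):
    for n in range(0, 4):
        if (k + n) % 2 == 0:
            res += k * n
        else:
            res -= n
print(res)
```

34

k=1,n=0: odd sum, res = 0-0 = 0
k=1,n=1: even sum, res = 0+1 = 1
k=1,n=2: odd sum, res = 1-2 = -1
k=1,n=3: even sum, res = (-1)+3 = 2
k=2,n=0: even sum, res = 2+0 = 2
k=2,n=1: odd sum, res = 2-1 = 1
k=2,n=2: even sum, res = 1+4 = 5
k=2,n=3: odd sum, res = 5-3 = 2
k=3,n=0: odd sum, res = 2-0 = 2
k=3,n=1: even sum, res = 2+3 = 5
k=3,n=2: odd sum, res = 5-2 = 3
k=3,n=3: even sum, res = 3+9 = 12
k=4,n=0: even sum, res = 12+0 = 12
k=4,n=1: odd sum, res = 12-1 = 11
k=4,n=2: even sum, res = 11+8 = 19
k=4,n=3: odd sum, res = 19-3 = 16
k=5,n=0: odd sum, res = 16-0 = 16
k=5,n=1: even sum, res = 16+5 = 21
k=5,n=2: odd sum, res = 21-2 = 19
k=5,n=3: even sum, res = 19+15 = 34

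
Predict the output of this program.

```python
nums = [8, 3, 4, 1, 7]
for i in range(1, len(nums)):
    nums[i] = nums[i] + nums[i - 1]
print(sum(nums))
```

73

i=1: nums[1] = 3+8 = 11 → [8, 11, 4, 1, 7]
i=2: nums[2] = 4+11 = 15 → [8, 11, 15, 1, 7]
i=3: nums[3] = 1+15 = 16 → [8, 11, 15, 16, 7]
i=4: nums[4] = 7+16 = 23 → [8, 11, 15, 16, 23]
sum = 73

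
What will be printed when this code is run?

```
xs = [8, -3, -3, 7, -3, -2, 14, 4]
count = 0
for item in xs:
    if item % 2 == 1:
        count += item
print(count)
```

item=8: not odd
item=-3: odd, count = 0+(-3) = -3
item=-3: odd, count = (-3)+(-3) = -6
item=7: odd, count = (-6)+7 = 1
item=-3: odd, count = 1+(-3) = -2
item=-2: not odd
item=14: not odd
item=4: not odd

-2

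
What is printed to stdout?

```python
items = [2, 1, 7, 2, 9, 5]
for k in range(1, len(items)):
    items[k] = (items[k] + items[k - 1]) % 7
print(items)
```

[2, 3, 3, 5, 0, 5]

k=1: items[1] = (1+2)%7 = 3 → [2, 3, 7, 2, 9, 5]
k=2: items[2] = (7+3)%7 = 3 → [2, 3, 3, 2, 9, 5]
k=3: items[3] = (2+3)%7 = 5 → [2, 3, 3, 5, 9, 5]
k=4: items[4] = (9+5)%7 = 0 → [2, 3, 3, 5, 0, 5]
k=5: items[5] = (5+0)%7 = 5 → [2, 3, 3, 5, 0, 5]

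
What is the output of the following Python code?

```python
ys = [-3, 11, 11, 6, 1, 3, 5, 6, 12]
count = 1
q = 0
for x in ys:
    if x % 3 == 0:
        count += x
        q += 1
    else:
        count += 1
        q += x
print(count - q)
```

-4

x=-3: %3==0, count = 1+(-3) = -2; q=1
x=11: not %3==0, count = (-2)+1 = -1; q=12
x=11: not %3==0, count = (-1)+1 = 0; q=23
x=6: %3==0, count = 0+6 = 6; q=24
x=1: not %3==0, count = 6+1 = 7; q=25
x=3: %3==0, count = 7+3 = 10; q=26
x=5: not %3==0, count = 10+1 = 11; q=31
x=6: %3==0, count = 11+6 = 17; q=32
x=12: %3==0, count = 17+12 = 29; q=33
count-q = 29-33 = -4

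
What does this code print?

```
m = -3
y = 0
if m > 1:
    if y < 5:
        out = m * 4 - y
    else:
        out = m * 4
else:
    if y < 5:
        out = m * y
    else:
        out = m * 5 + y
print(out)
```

0

m=-3, y=0
m > 1 is False; y < 5 is True
→ out = m * y = 0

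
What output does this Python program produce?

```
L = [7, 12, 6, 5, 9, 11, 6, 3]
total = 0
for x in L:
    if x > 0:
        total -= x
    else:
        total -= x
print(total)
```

-59

x=7: >0, total = 0-7 = -7
x=12: >0, total = (-7)-12 = -19
x=6: >0, total = (-19)-6 = -25
x=5: >0, total = (-25)-5 = -30
x=9: >0, total = (-30)-9 = -39
x=11: >0, total = (-39)-11 = -50
x=6: >0, total = (-50)-6 = -56
x=3: >0, total = (-56)-3 = -59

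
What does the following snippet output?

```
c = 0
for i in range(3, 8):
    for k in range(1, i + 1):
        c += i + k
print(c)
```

215

i=3,k=1: c = 0+4 = 4
i=3,k=2: c = 4+5 = 9
i=3,k=3: c = 9+6 = 15
i=4,k=1: c = 15+5 = 20
i=4,k=2: c = 20+6 = 26
i=4,k=3: c = 26+7 = 33
i=4,k=4: c = 33+8 = 41
i=5,k=1: c = 41+6 = 47
i=5,k=2: c = 47+7 = 54
i=5,k=3: c = 54+8 = 62
i=5,k=4: c = 62+9 = 71
i=5,k=5: c = 71+10 = 81
i=6,k=1: c = 81+7 = 88
i=6,k=2: c = 88+8 = 96
i=6,k=3: c = 96+9 = 105
i=6,k=4: c = 105+10 = 115
i=6,k=5: c = 115+11 = 126
i=6,k=6: c = 126+12 = 138
i=7,k=1: c = 138+8 = 146
i=7,k=2: c = 146+9 = 155
i=7,k=3: c = 155+10 = 165
i=7,k=4: c = 165+11 = 176
i=7,k=5: c = 176+12 = 188
i=7,k=6: c = 188+13 = 201
i=7,k=7: c = 201+14 = 215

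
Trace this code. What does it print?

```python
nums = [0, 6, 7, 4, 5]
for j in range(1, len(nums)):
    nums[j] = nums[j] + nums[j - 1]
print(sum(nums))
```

58

j=1: nums[1] = 6+0 = 6 → [0, 6, 7, 4, 5]
j=2: nums[2] = 7+6 = 13 → [0, 6, 13, 4, 5]
j=3: nums[3] = 4+13 = 17 → [0, 6, 13, 17, 5]
j=4: nums[4] = 5+17 = 22 → [0, 6, 13, 17, 22]
sum = 58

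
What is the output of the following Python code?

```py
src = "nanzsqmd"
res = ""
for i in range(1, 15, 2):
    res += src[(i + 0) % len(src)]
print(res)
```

azqdazq

i=1: add src[1]='a' → 'a'
i=3: add src[3]='z' → 'az'
i=5: add src[5]='q' → 'azq'
i=7: add src[7]='d' → 'azqd'
i=9: add src[1]='a' → 'azqda'
i=11: add src[3]='z' → 'azqdaz'
i=13: add src[5]='q' → 'azqdazq'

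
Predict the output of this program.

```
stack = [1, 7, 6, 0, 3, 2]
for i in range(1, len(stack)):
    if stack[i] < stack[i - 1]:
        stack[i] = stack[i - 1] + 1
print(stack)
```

i=1: 7>=1, unchanged → [1, 7, 6, 0, 3, 2]
i=2: 6<7, stack[2] = 7+1 = 8 → [1, 7, 8, 0, 3, 2]
i=3: 0<8, stack[3] = 8+1 = 9 → [1, 7, 8, 9, 3, 2]
i=4: 3<9, stack[4] = 9+1 = 10 → [1, 7, 8, 9, 10, 2]
i=5: 2<10, stack[5] = 10+1 = 11 → [1, 7, 8, 9, 10, 11]

[1, 7, 8, 9, 10, 11]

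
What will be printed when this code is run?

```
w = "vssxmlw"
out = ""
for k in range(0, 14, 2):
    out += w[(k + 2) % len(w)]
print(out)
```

smwsxlv

k=0: add w[2]='s' → 's'
k=2: add w[4]='m' → 'sm'
k=4: add w[6]='w' → 'smw'
k=6: add w[1]='s' → 'smws'
k=8: add w[3]='x' → 'smwsx'
k=10: add w[5]='l' → 'smwsxl'
k=12: add w[0]='v' → 'smwsxlv'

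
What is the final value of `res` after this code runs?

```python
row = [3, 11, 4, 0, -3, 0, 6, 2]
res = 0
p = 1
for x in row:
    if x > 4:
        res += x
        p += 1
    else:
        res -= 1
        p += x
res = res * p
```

99

x=3: not >4, res = 0-1 = -1; p=4
x=11: >4, res = (-1)+11 = 10; p=5
x=4: not >4, res = 10-1 = 9; p=9
x=0: not >4, res = 9-1 = 8; p=9
x=-3: not >4, res = 8-1 = 7; p=6
x=0: not >4, res = 7-1 = 6; p=6
x=6: >4, res = 6+6 = 12; p=7
x=2: not >4, res = 12-1 = 11; p=9
res*p = 11*9 = 99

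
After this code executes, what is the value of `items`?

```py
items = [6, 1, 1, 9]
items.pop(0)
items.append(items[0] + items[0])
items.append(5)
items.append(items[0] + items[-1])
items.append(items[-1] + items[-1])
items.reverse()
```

[12, 6, 5, 2, 9, 1, 1]

pop(0) removes 6 → [1, 1, 9]
append items[0]+items[0] = 1+1 = 2 → [1, 1, 9, 2]
append 5 → [1, 1, 9, 2, 5]
append items[0]+items[-1] = 1+5 = 6 → [1, 1, 9, 2, 5, 6]
append items[-1]+items[-1] = 6+6 = 12 → [1, 1, 9, 2, 5, 6, 12]
reverse → [12, 6, 5, 2, 9, 1, 1]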